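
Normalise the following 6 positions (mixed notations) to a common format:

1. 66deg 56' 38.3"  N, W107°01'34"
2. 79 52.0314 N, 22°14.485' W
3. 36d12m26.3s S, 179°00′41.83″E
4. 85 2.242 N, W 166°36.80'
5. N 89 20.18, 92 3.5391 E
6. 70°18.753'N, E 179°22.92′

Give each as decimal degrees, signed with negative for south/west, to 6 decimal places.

Point 1:
  Lat: 56′ + 38.3″ = 56.63833′; 66 + 56.63833/60 = 66.9439722
  N ⇒ keep positive
  Lon: 1′ + 34″ = 1.56667′; 107 + 1.56667/60 = 107.0261111
  hemisphere W, so the sign is −
Point 2:
  Lat: 79 + 52.0314/60 = 79.8671900
  N ⇒ keep positive
  Lon: 22 + 14.485/60 = 22.2414167
  W ⇒ negate
Point 3:
  φ: 36° + 12/60 + 26.3/3600 = 36 + 0.200000 + 0.007306 = 36.2073056
  S → negative
  λ: 179° + 0/60 + 41.83/3600 = 179 + 0.000000 + 0.011619 = 179.0116194
  E → positive
Point 4:
  Lat: 2.242′ = 0.037367°; total 85.0373667
  N ⇒ keep positive
  Lon: 166 + 36.8/60 = 166.6133333
  W ⇒ negate
Point 5:
  φ: 20.18′ = 0.336333°; total 89.3363333
  N ⇒ keep positive
  λ: 92 + 3.5391/60 = 92.0589850
  E ⇒ keep positive
Point 6:
  φ: 18.753′ = 0.312550°; total 70.3125500
  N → positive
  Lon: 179 + 22.92/60 = 179.3820000
  E → positive

1. 66.943972, -107.026111
2. 79.867190, -22.241417
3. -36.207306, 179.011619
4. 85.037367, -166.613333
5. 89.336333, 92.058985
6. 70.312550, 179.382000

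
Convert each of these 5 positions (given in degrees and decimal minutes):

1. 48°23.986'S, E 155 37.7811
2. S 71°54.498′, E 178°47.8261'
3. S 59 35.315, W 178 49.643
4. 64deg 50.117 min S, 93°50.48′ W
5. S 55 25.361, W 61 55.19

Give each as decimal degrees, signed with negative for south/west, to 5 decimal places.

Point 1:
  φ: 48 + 23.986/60 = 48.399767
  hemisphere S, so the sign is −
  λ: 155 + 37.7811/60 = 155.629685
  E → positive
Point 2:
  φ: 54.498′ = 0.908300°; total 71.908300
  hemisphere S, so the sign is −
  λ: 178 + 47.8261/60 = 178.797102
  E → positive
Point 3:
  Latitude: 35.315′ = 0.588583°; total 59.588583
  hemisphere S, so the sign is −
  λ: 178 + 49.643/60 = 178.827383
  hemisphere W, so the sign is −
Point 4:
  Lat: 64 + 50.117/60 = 64.835283
  S → negative
  Longitude: 93 + 50.48/60 = 93.841333
  W → negative
Point 5:
  Latitude: 55 + 25.361/60 = 55.422683
  hemisphere S, so the sign is −
  λ: 61 + 55.19/60 = 61.919833
  W → negative

1. -48.39977, 155.62969
2. -71.90830, 178.79710
3. -59.58858, -178.82738
4. -64.83528, -93.84133
5. -55.42268, -61.91983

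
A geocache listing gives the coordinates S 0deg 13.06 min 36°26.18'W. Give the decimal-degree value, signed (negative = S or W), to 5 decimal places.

Lat: 0 + 13.06/60 = 0.217667
hemisphere S, so the sign is −
Lon: 36 + 26.18/60 = 36.436333
W ⇒ negate

-0.21767, -36.43633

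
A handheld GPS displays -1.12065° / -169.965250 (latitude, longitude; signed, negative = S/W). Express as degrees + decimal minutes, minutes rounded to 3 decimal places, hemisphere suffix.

Latitude is negative → S; |value| = 1.120650
Lat: fractional part 0.120650 → 7.23900 minutes
Longitude is negative → W; |value| = 169.965250
Longitude: fractional part 0.965250 → 57.91500 minutes

1° 7.239′ S, 169° 57.915′ W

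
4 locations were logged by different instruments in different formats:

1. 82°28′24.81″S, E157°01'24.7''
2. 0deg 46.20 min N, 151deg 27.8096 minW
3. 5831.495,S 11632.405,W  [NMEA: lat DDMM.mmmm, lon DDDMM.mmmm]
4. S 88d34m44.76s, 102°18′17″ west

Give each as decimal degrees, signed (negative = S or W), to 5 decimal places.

1. -82.47356, 157.02353
2. 0.77000, -151.46349
3. -58.52492, -116.54008
4. -88.57910, -102.30472

Point 1:
  φ: 82 + 28/60 + 24.81/3600 = 82.473558
  S ⇒ negate
  λ: 157° + 1/60 + 24.7/3600 = 157 + 0.016667 + 0.006861 = 157.023528
  E → positive
Point 2:
  φ: 46.2′ = 0.770000°; total 0.770000
  N → positive
  λ: 151 + 27.8096/60 = 151.463493
  W → negative
Point 3:
  Lat: split at 2 digits → 58° and 31.495′; 58 + 31.495/60 = 58.524917
  hemisphere S, so the sign is −
  Lon: degrees = first 3 digits = 116, minutes = 32.405; 116 + 32.405/60 = 116.540083
  hemisphere W, so the sign is −
Point 4:
  Latitude: 88 + 34/60 + 44.76/3600 = 88.579100
  S ⇒ negate
  Lon: 102° + 18/60 + 17/3600 = 102 + 0.300000 + 0.004722 = 102.304722
  hemisphere W, so the sign is −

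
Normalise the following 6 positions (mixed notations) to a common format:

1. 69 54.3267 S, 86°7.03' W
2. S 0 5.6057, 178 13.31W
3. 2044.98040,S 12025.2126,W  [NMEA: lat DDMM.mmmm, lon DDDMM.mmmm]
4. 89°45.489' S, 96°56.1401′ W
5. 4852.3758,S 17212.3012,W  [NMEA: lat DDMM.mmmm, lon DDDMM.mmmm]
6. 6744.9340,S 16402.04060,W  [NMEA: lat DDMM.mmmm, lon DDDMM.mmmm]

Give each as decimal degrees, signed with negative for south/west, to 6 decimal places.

1. -69.905445, -86.117167
2. -0.093428, -178.221833
3. -20.749673, -120.420210
4. -89.758150, -96.935668
5. -48.872930, -172.205020
6. -67.748900, -164.034010

Point 1:
  Lat: 54.3267′ = 0.905445°; total 69.9054450
  S → negative
  Lon: 7.03′ = 0.117167°; total 86.1171667
  hemisphere W, so the sign is −
Point 2:
  Latitude: 0 + 5.6057/60 = 0.0934283
  S ⇒ negate
  Lon: 178 + 13.31/60 = 178.2218333
  hemisphere W, so the sign is −
Point 3:
  φ: split at 2 digits → 20° and 44.9804′; 20 + 44.9804/60 = 20.7496733
  hemisphere S, so the sign is −
  λ: split at 3 digits → 120° and 25.2126′; 120 + 25.2126/60 = 120.4202100
  W ⇒ negate
Point 4:
  Latitude: 45.489′ = 0.758150°; total 89.7581500
  S → negative
  Longitude: 96 + 56.1401/60 = 96.9356683
  hemisphere W, so the sign is −
Point 5:
  Lat: split at 2 digits → 48° and 52.3758′; 48 + 52.3758/60 = 48.8729300
  S ⇒ negate
  Longitude: split at 3 digits → 172° and 12.3012′; 172 + 12.3012/60 = 172.2050200
  hemisphere W, so the sign is −
Point 6:
  Latitude: split at 2 digits → 67° and 44.934′; 67 + 44.934/60 = 67.7489000
  S → negative
  Lon: split at 3 digits → 164° and 2.0406′; 164 + 2.0406/60 = 164.0340100
  W ⇒ negate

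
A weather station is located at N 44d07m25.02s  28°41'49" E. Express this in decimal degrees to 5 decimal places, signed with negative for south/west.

44.12362, 28.69694

φ: 44 + 7/60 + 25.02/3600 = 44.123617
N ⇒ keep positive
Longitude: 41′ + 49″ = 41.81667′; 28 + 41.81667/60 = 28.696944
E → positive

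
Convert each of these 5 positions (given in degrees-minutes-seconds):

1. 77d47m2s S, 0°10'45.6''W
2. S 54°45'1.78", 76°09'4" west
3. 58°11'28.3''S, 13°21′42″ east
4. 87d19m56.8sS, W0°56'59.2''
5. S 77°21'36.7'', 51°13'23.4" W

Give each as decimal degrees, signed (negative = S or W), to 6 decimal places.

Point 1:
  φ: 77° + 47/60 + 2/3600 = 77 + 0.783333 + 0.000556 = 77.7838889
  hemisphere S, so the sign is −
  λ: 0 + 10/60 + 45.6/3600 = 0.1793333
  W ⇒ negate
Point 2:
  φ: 54 + 45/60 + 1.78/3600 = 54.7504944
  hemisphere S, so the sign is −
  λ: 9′ + 4″ = 9.06667′; 76 + 9.06667/60 = 76.1511111
  W ⇒ negate
Point 3:
  φ: 58 + 11/60 + 28.3/3600 = 58.1911944
  hemisphere S, so the sign is −
  Longitude: 13° + 21/60 + 42/3600 = 13 + 0.350000 + 0.011667 = 13.3616667
  E → positive
Point 4:
  φ: 87° + 19/60 + 56.8/3600 = 87 + 0.316667 + 0.015778 = 87.3324444
  S ⇒ negate
  λ: 0 + 56/60 + 59.2/3600 = 0.9497778
  W → negative
Point 5:
  Latitude: 77° + 21/60 + 36.7/3600 = 77 + 0.350000 + 0.010194 = 77.3601944
  S → negative
  Lon: 51° + 13/60 + 23.4/3600 = 51 + 0.216667 + 0.006500 = 51.2231667
  W → negative

1. -77.783889, -0.179333
2. -54.750494, -76.151111
3. -58.191194, 13.361667
4. -87.332444, -0.949778
5. -77.360194, -51.223167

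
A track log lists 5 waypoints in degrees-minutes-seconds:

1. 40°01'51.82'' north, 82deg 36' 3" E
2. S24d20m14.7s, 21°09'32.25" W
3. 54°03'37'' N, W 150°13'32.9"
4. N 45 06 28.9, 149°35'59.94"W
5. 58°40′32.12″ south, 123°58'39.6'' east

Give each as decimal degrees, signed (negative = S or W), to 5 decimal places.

1. 40.03106, 82.60083
2. -24.33742, -21.15896
3. 54.06028, -150.22581
4. 45.10803, -149.59998
5. -58.67559, 123.97767

Point 1:
  Lat: 40 + 1/60 + 51.82/3600 = 40.031061
  N ⇒ keep positive
  Lon: 82 + 36/60 + 3/3600 = 82.600833
  E → positive
Point 2:
  φ: 20′ + 14.7″ = 20.24500′; 24 + 20.24500/60 = 24.337417
  S ⇒ negate
  Lon: 9′ + 32.25″ = 9.53750′; 21 + 9.53750/60 = 21.158958
  W → negative
Point 3:
  Lat: 54 + 3/60 + 37/3600 = 54.060278
  N ⇒ keep positive
  λ: 13′ + 32.9″ = 13.54833′; 150 + 13.54833/60 = 150.225806
  W → negative
Point 4:
  Latitude: 45 + 6/60 + 28.9/3600 = 45.108028
  N ⇒ keep positive
  Lon: 35′ + 59.94″ = 35.99900′; 149 + 35.99900/60 = 149.599983
  W → negative
Point 5:
  Lat: 58° + 40/60 + 32.12/3600 = 58 + 0.666667 + 0.008922 = 58.675589
  hemisphere S, so the sign is −
  Lon: 58′ + 39.6″ = 58.66000′; 123 + 58.66000/60 = 123.977667
  E → positive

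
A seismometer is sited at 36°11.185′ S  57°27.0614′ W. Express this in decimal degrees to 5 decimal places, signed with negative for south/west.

-36.18642, -57.45102

Latitude: 36 + 11.185/60 = 36.186417
S → negative
λ: 57 + 27.0614/60 = 57.451023
hemisphere W, so the sign is −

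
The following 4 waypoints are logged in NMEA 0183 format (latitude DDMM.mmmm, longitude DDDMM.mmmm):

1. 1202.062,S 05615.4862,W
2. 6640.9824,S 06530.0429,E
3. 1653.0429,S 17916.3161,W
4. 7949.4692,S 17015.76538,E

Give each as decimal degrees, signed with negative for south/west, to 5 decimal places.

1. -12.03437, -56.25810
2. -66.68304, 65.50072
3. -16.88405, -179.27194
4. -79.82449, 170.26276

Point 1:
  φ: split at 2 digits → 12° and 2.062′; 12 + 2.062/60 = 12.034367
  S ⇒ negate
  Longitude: split at 3 digits → 056° and 15.4862′; 56 + 15.4862/60 = 56.258103
  hemisphere W, so the sign is −
Point 2:
  Latitude: split at 2 digits → 66° and 40.9824′; 66 + 40.9824/60 = 66.683040
  hemisphere S, so the sign is −
  Lon: split at 3 digits → 065° and 30.0429′; 65 + 30.0429/60 = 65.500715
  E → positive
Point 3:
  Latitude: degrees = first 2 digits = 16, minutes = 53.0429; 16 + 53.0429/60 = 16.884048
  S → negative
  Lon: degrees = first 3 digits = 179, minutes = 16.3161; 179 + 16.3161/60 = 179.271935
  W → negative
Point 4:
  Latitude: split at 2 digits → 79° and 49.4692′; 79 + 49.4692/60 = 79.824487
  S ⇒ negate
  Longitude: split at 3 digits → 170° and 15.76538′; 170 + 15.76538/60 = 170.262756
  E → positive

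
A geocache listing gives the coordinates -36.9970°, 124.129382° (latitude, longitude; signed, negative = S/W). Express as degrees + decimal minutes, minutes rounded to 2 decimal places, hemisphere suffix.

36° 59.82′ S, 124° 7.76′ E

Latitude is negative → S; |value| = 36.997000
Latitude: 36° + 0.997000 × 60 = 36° 59.8200′
λ: minutes = (124.129382 − 124) × 60 = 7.7629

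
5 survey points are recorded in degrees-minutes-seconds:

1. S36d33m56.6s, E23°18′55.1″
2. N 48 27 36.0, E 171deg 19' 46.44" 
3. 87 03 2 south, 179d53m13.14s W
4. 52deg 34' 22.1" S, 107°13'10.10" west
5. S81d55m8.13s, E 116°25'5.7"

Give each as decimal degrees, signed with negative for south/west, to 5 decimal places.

Point 1:
  Lat: 36 + 33/60 + 56.6/3600 = 36.565722
  S ⇒ negate
  Lon: 23 + 18/60 + 55.1/3600 = 23.315306
  E → positive
Point 2:
  Latitude: 48 + 27/60 + 36/3600 = 48.460000
  N → positive
  λ: 171 + 19/60 + 46.44/3600 = 171.329567
  E → positive
Point 3:
  Lat: 3′ + 2″ = 3.03333′; 87 + 3.03333/60 = 87.050556
  S ⇒ negate
  λ: 53′ + 13.14″ = 53.21900′; 179 + 53.21900/60 = 179.886983
  hemisphere W, so the sign is −
Point 4:
  Lat: 52 + 34/60 + 22.1/3600 = 52.572806
  hemisphere S, so the sign is −
  Longitude: 107° + 13/60 + 10.1/3600 = 107 + 0.216667 + 0.002806 = 107.219472
  W ⇒ negate
Point 5:
  Lat: 81 + 55/60 + 8.13/3600 = 81.918925
  hemisphere S, so the sign is −
  Lon: 25′ + 5.7″ = 25.09500′; 116 + 25.09500/60 = 116.418250
  E → positive

1. -36.56572, 23.31531
2. 48.46000, 171.32957
3. -87.05056, -179.88698
4. -52.57281, -107.21947
5. -81.91893, 116.41825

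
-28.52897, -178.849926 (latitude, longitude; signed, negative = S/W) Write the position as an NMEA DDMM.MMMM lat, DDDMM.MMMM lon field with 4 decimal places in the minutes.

Latitude is negative → S; |value| = 28.528970
Latitude: fractional part 0.528970 → 31.738200 minutes
Longitude is negative → W; |value| = 178.849926
Lon: fractional part 0.849926 → 50.995560 minutes

2831.7382,S / 17850.9956,W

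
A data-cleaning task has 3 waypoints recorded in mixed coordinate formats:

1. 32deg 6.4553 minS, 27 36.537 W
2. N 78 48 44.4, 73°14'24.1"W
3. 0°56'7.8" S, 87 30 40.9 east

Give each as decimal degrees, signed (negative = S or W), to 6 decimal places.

Point 1:
  φ: 6.4553′ = 0.107588°; total 32.1075883
  S ⇒ negate
  λ: 36.537′ = 0.608950°; total 27.6089500
  W → negative
Point 2:
  Latitude: 78 + 48/60 + 44.4/3600 = 78.8123333
  N ⇒ keep positive
  Longitude: 73 + 14/60 + 24.1/3600 = 73.2400278
  W ⇒ negate
Point 3:
  Latitude: 56′ + 7.8″ = 56.13000′; 0 + 56.13000/60 = 0.9355000
  S ⇒ negate
  Longitude: 87 + 30/60 + 40.9/3600 = 87.5113611
  E ⇒ keep positive

1. -32.107588, -27.608950
2. 78.812333, -73.240028
3. -0.935500, 87.511361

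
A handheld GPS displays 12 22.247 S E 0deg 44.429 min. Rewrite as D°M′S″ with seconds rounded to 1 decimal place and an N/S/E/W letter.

12°22′14.8″ S, 0°44′25.7″ E

Latitude: 22.24700′ → 22′ and 0.24700 × 60 = 14.820″
λ: 44.42900′ → 44′ and 0.42900 × 60 = 25.740″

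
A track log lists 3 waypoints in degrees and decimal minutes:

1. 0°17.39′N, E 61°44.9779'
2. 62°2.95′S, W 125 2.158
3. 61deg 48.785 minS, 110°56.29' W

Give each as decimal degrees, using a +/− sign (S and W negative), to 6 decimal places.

Point 1:
  Latitude: 0 + 17.39/60 = 0.2898333
  N → positive
  λ: 61 + 44.9779/60 = 61.7496317
  E ⇒ keep positive
Point 2:
  Latitude: 62 + 2.95/60 = 62.0491667
  S → negative
  Longitude: 125 + 2.158/60 = 125.0359667
  hemisphere W, so the sign is −
Point 3:
  Lat: 48.785′ = 0.813083°; total 61.8130833
  hemisphere S, so the sign is −
  Lon: 56.29′ = 0.938167°; total 110.9381667
  W ⇒ negate

1. 0.289833, 61.749632
2. -62.049167, -125.035967
3. -61.813083, -110.938167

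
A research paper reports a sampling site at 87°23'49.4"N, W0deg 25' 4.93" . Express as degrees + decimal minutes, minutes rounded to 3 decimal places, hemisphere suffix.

87° 23.823′ N, 0° 25.082′ W

Latitude: 23 + 49.4/60 = 23.82333′
Longitude: seconds/60 = 0.08217; minutes = 25 + 0.08217 = 25.08217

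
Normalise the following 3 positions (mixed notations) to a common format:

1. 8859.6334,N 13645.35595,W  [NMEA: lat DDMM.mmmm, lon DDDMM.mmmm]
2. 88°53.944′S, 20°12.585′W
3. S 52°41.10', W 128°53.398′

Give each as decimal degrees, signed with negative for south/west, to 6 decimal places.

Point 1:
  Lat: degrees = first 2 digits = 88, minutes = 59.6334; 88 + 59.6334/60 = 88.9938900
  N ⇒ keep positive
  λ: split at 3 digits → 136° and 45.35595′; 136 + 45.35595/60 = 136.7559325
  W → negative
Point 2:
  Lat: 53.944′ = 0.899067°; total 88.8990667
  S → negative
  λ: 12.585′ = 0.209750°; total 20.2097500
  hemisphere W, so the sign is −
Point 3:
  Lat: 41.1′ = 0.685000°; total 52.6850000
  S → negative
  Lon: 128 + 53.398/60 = 128.8899667
  hemisphere W, so the sign is −

1. 88.993890, -136.755933
2. -88.899067, -20.209750
3. -52.685000, -128.889967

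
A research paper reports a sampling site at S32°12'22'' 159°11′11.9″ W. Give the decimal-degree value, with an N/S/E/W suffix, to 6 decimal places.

Lat: 12′ + 22″ = 12.36667′; 32 + 12.36667/60 = 32.2061111
Longitude: 11′ + 11.9″ = 11.19833′; 159 + 11.19833/60 = 159.1866389

32.206111° S, 159.186639° W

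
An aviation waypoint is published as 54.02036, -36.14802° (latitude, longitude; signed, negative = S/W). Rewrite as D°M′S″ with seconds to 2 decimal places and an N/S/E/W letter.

φ: 0.020360 × 60 = 1.22160′ → 1′, remainder × 60 = 13.2960″
Longitude is negative → W; |value| = 36.148020
Longitude: whole degrees 36; 8.88120′ → 8′ and 52.8720″

54°01′13.30″ N, 36°08′52.87″ W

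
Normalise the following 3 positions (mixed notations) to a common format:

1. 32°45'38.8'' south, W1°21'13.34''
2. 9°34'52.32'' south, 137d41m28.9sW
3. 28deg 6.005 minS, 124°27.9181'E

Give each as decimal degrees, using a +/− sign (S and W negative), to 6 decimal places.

1. -32.760778, -1.353706
2. -9.581200, -137.691361
3. -28.100083, 124.465302

Point 1:
  Lat: 45′ + 38.8″ = 45.64667′; 32 + 45.64667/60 = 32.7607778
  S ⇒ negate
  Lon: 21′ + 13.34″ = 21.22233′; 1 + 21.22233/60 = 1.3537056
  W ⇒ negate
Point 2:
  φ: 34′ + 52.32″ = 34.87200′; 9 + 34.87200/60 = 9.5812000
  hemisphere S, so the sign is −
  λ: 137° + 41/60 + 28.9/3600 = 137 + 0.683333 + 0.008028 = 137.6913611
  W → negative
Point 3:
  Latitude: 6.005′ = 0.100083°; total 28.1000833
  S → negative
  λ: 27.9181′ = 0.465302°; total 124.4653017
  E → positive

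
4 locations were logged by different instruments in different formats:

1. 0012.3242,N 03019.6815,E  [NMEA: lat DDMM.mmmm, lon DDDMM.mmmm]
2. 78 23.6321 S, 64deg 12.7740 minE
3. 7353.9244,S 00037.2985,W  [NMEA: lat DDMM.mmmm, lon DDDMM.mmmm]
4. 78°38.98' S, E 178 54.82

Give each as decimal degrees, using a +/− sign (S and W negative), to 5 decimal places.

Point 1:
  Latitude: degrees = first 2 digits = 0, minutes = 12.3242; 0 + 12.3242/60 = 0.205403
  N → positive
  λ: split at 3 digits → 030° and 19.6815′; 30 + 19.6815/60 = 30.328025
  E ⇒ keep positive
Point 2:
  Latitude: 78 + 23.6321/60 = 78.393868
  hemisphere S, so the sign is −
  λ: 64 + 12.774/60 = 64.212900
  E → positive
Point 3:
  Latitude: degrees = first 2 digits = 73, minutes = 53.9244; 73 + 53.9244/60 = 73.898740
  S → negative
  Lon: degrees = first 3 digits = 0, minutes = 37.2985; 0 + 37.2985/60 = 0.621642
  W ⇒ negate
Point 4:
  φ: 78 + 38.98/60 = 78.649667
  S → negative
  Longitude: 178 + 54.82/60 = 178.913667
  E → positive

1. 0.20540, 30.32803
2. -78.39387, 64.21290
3. -73.89874, -0.62164
4. -78.64967, 178.91367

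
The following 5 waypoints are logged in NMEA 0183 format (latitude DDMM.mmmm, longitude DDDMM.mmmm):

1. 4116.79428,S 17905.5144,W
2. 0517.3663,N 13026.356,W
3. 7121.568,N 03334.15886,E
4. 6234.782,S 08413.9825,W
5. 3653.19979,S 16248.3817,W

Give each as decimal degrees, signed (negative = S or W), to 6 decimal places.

Point 1:
  φ: degrees = first 2 digits = 41, minutes = 16.79428; 41 + 16.79428/60 = 41.2799047
  S → negative
  Lon: degrees = first 3 digits = 179, minutes = 5.5144; 179 + 5.5144/60 = 179.0919067
  hemisphere W, so the sign is −
Point 2:
  φ: split at 2 digits → 05° and 17.3663′; 5 + 17.3663/60 = 5.2894383
  N ⇒ keep positive
  Lon: degrees = first 3 digits = 130, minutes = 26.356; 130 + 26.356/60 = 130.4392667
  W ⇒ negate
Point 3:
  Latitude: split at 2 digits → 71° and 21.568′; 71 + 21.568/60 = 71.3594667
  N → positive
  λ: degrees = first 3 digits = 33, minutes = 34.15886; 33 + 34.15886/60 = 33.5693143
  E → positive
Point 4:
  Latitude: degrees = first 2 digits = 62, minutes = 34.782; 62 + 34.782/60 = 62.5797000
  S ⇒ negate
  Longitude: degrees = first 3 digits = 84, minutes = 13.9825; 84 + 13.9825/60 = 84.2330417
  W ⇒ negate
Point 5:
  Lat: split at 2 digits → 36° and 53.19979′; 36 + 53.19979/60 = 36.8866632
  S → negative
  λ: degrees = first 3 digits = 162, minutes = 48.3817; 162 + 48.3817/60 = 162.8063617
  W ⇒ negate

1. -41.279905, -179.091907
2. 5.289438, -130.439267
3. 71.359467, 33.569314
4. -62.579700, -84.233042
5. -36.886663, -162.806362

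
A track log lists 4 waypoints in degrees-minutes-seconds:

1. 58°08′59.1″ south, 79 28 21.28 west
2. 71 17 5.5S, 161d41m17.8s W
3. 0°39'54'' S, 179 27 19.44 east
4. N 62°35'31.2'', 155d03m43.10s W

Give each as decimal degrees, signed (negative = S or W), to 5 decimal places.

Point 1:
  φ: 8′ + 59.1″ = 8.98500′; 58 + 8.98500/60 = 58.149750
  S ⇒ negate
  Lon: 79 + 28/60 + 21.28/3600 = 79.472578
  W → negative
Point 2:
  Lat: 71 + 17/60 + 5.5/3600 = 71.284861
  S → negative
  Lon: 161° + 41/60 + 17.8/3600 = 161 + 0.683333 + 0.004944 = 161.688278
  W ⇒ negate
Point 3:
  Latitude: 0 + 39/60 + 54/3600 = 0.665000
  S ⇒ negate
  Longitude: 27′ + 19.44″ = 27.32400′; 179 + 27.32400/60 = 179.455400
  E ⇒ keep positive
Point 4:
  Latitude: 35′ + 31.2″ = 35.52000′; 62 + 35.52000/60 = 62.592000
  N → positive
  λ: 155° + 3/60 + 43.1/3600 = 155 + 0.050000 + 0.011972 = 155.061972
  W → negative

1. -58.14975, -79.47258
2. -71.28486, -161.68828
3. -0.66500, 179.45540
4. 62.59200, -155.06197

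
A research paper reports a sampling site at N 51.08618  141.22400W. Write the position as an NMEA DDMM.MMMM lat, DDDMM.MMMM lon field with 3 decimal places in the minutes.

5105.171,N / 14113.440,W

Latitude: 51° + 0.086180 × 60 = 51° 5.17080′
Longitude: fractional part 0.224000 → 13.44000 minutes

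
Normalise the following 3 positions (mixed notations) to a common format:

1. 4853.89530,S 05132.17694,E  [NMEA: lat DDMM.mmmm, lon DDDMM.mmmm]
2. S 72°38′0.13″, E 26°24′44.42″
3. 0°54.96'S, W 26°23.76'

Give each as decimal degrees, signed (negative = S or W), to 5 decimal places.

Point 1:
  Lat: split at 2 digits → 48° and 53.8953′; 48 + 53.8953/60 = 48.898255
  S → negative
  λ: degrees = first 3 digits = 51, minutes = 32.17694; 51 + 32.17694/60 = 51.536282
  E → positive
Point 2:
  Latitude: 38′ + 0.13″ = 38.00217′; 72 + 38.00217/60 = 72.633369
  hemisphere S, so the sign is −
  Longitude: 26° + 24/60 + 44.42/3600 = 26 + 0.400000 + 0.012339 = 26.412339
  E → positive
Point 3:
  Latitude: 0 + 54.96/60 = 0.916000
  hemisphere S, so the sign is −
  Lon: 23.76′ = 0.396000°; total 26.396000
  W ⇒ negate

1. -48.89826, 51.53628
2. -72.63337, 26.41234
3. -0.91600, -26.39600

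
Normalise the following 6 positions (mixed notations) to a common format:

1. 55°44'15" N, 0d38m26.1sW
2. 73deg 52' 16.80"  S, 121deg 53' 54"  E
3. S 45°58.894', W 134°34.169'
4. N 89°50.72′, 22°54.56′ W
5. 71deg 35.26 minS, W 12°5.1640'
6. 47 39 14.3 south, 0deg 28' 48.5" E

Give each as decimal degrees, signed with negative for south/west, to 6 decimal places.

1. 55.737500, -0.640583
2. -73.871333, 121.898333
3. -45.981567, -134.569483
4. 89.845333, -22.909333
5. -71.587667, -12.086067
6. -47.653972, 0.480139

Point 1:
  Lat: 55° + 44/60 + 15/3600 = 55 + 0.733333 + 0.004167 = 55.7375000
  N ⇒ keep positive
  Longitude: 0 + 38/60 + 26.1/3600 = 0.6405833
  W ⇒ negate
Point 2:
  φ: 73° + 52/60 + 16.8/3600 = 73 + 0.866667 + 0.004667 = 73.8713333
  hemisphere S, so the sign is −
  λ: 121° + 53/60 + 54/3600 = 121 + 0.883333 + 0.015000 = 121.8983333
  E → positive
Point 3:
  Latitude: 45 + 58.894/60 = 45.9815667
  S ⇒ negate
  Longitude: 134 + 34.169/60 = 134.5694833
  hemisphere W, so the sign is −
Point 4:
  Lat: 50.72′ = 0.845333°; total 89.8453333
  N ⇒ keep positive
  Longitude: 54.56′ = 0.909333°; total 22.9093333
  hemisphere W, so the sign is −
Point 5:
  φ: 71 + 35.26/60 = 71.5876667
  hemisphere S, so the sign is −
  λ: 5.164′ = 0.086067°; total 12.0860667
  W ⇒ negate
Point 6:
  φ: 47 + 39/60 + 14.3/3600 = 47.6539722
  S → negative
  Lon: 28′ + 48.5″ = 28.80833′; 0 + 28.80833/60 = 0.4801389
  E ⇒ keep positive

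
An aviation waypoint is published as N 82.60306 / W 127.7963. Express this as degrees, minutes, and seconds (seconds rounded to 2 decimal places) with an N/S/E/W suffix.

82°36′11.02″ N, 127°47′46.68″ W

φ: whole degrees 82; 36.18360′ → 36′ and 11.0160″
Longitude: whole degrees 127; 47.77800′ → 47′ and 46.6800″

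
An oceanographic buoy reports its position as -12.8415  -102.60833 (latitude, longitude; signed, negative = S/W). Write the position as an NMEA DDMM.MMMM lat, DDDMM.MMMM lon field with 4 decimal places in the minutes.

Latitude is negative → S; |value| = 12.841500
Latitude: fractional part 0.841500 → 50.490000 minutes
Longitude is negative → W; |value| = 102.608330
λ: 102° + 0.608330 × 60 = 102° 36.499800′

1250.4900,S / 10236.4998,W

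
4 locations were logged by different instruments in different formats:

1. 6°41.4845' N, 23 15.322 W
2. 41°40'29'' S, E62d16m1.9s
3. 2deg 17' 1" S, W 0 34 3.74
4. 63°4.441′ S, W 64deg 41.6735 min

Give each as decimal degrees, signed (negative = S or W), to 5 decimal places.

1. 6.69141, -23.25537
2. -41.67472, 62.26719
3. -2.28361, -0.56771
4. -63.07402, -64.69456

Point 1:
  Latitude: 41.4845′ = 0.691408°; total 6.691408
  N → positive
  Lon: 15.322′ = 0.255367°; total 23.255367
  W → negative
Point 2:
  φ: 41° + 40/60 + 29/3600 = 41 + 0.666667 + 0.008056 = 41.674722
  hemisphere S, so the sign is −
  λ: 16′ + 1.9″ = 16.03167′; 62 + 16.03167/60 = 62.267194
  E ⇒ keep positive
Point 3:
  φ: 2° + 17/60 + 1/3600 = 2 + 0.283333 + 0.000278 = 2.283611
  S ⇒ negate
  Longitude: 0 + 34/60 + 3.74/3600 = 0.567706
  W ⇒ negate
Point 4:
  Lat: 4.441′ = 0.074017°; total 63.074017
  S ⇒ negate
  Longitude: 41.6735′ = 0.694558°; total 64.694558
  W → negative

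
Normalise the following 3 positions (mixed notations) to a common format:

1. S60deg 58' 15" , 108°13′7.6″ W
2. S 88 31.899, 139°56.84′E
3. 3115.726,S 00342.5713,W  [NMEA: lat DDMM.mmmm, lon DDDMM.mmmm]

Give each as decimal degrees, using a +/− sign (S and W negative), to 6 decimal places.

Point 1:
  Latitude: 60° + 58/60 + 15/3600 = 60 + 0.966667 + 0.004167 = 60.9708333
  S → negative
  λ: 108 + 13/60 + 7.6/3600 = 108.2187778
  W → negative
Point 2:
  Latitude: 31.899′ = 0.531650°; total 88.5316500
  hemisphere S, so the sign is −
  Lon: 139 + 56.84/60 = 139.9473333
  E ⇒ keep positive
Point 3:
  Latitude: degrees = first 2 digits = 31, minutes = 15.726; 31 + 15.726/60 = 31.2621000
  S ⇒ negate
  Longitude: degrees = first 3 digits = 3, minutes = 42.5713; 3 + 42.5713/60 = 3.7095217
  W → negative

1. -60.970833, -108.218778
2. -88.531650, 139.947333
3. -31.262100, -3.709522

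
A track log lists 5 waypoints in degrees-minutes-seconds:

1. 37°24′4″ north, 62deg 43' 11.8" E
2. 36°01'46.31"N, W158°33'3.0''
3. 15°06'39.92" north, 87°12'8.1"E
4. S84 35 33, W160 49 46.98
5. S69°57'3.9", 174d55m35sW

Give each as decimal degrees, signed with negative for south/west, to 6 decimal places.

1. 37.401111, 62.719944
2. 36.029531, -158.550833
3. 15.111089, 87.202250
4. -84.592500, -160.829717
5. -69.951083, -174.926389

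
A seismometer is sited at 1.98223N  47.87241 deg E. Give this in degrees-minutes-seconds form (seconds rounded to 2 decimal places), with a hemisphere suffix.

1°58′56.03″ N, 47°52′20.68″ E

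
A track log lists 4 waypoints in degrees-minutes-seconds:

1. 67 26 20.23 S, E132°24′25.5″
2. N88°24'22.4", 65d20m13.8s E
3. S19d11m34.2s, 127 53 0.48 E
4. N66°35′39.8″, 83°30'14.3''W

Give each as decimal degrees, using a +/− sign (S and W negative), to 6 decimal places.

Point 1:
  Lat: 26′ + 20.23″ = 26.33717′; 67 + 26.33717/60 = 67.4389528
  hemisphere S, so the sign is −
  Lon: 24′ + 25.5″ = 24.42500′; 132 + 24.42500/60 = 132.4070833
  E ⇒ keep positive
Point 2:
  Latitude: 88° + 24/60 + 22.4/3600 = 88 + 0.400000 + 0.006222 = 88.4062222
  N ⇒ keep positive
  Lon: 20′ + 13.8″ = 20.23000′; 65 + 20.23000/60 = 65.3371667
  E → positive
Point 3:
  φ: 11′ + 34.2″ = 11.57000′; 19 + 11.57000/60 = 19.1928333
  S → negative
  Longitude: 53′ + 0.48″ = 53.00800′; 127 + 53.00800/60 = 127.8834667
  E ⇒ keep positive
Point 4:
  φ: 66° + 35/60 + 39.8/3600 = 66 + 0.583333 + 0.011056 = 66.5943889
  N → positive
  Lon: 30′ + 14.3″ = 30.23833′; 83 + 30.23833/60 = 83.5039722
  hemisphere W, so the sign is −

1. -67.438953, 132.407083
2. 88.406222, 65.337167
3. -19.192833, 127.883467
4. 66.594389, -83.503972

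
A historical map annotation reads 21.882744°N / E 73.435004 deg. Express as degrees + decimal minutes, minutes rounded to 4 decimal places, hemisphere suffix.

21° 52.9646′ N, 73° 26.1002′ E

Latitude: 21° + 0.882744 × 60 = 21° 52.964640′
Longitude: fractional part 0.435004 → 26.100240 minutes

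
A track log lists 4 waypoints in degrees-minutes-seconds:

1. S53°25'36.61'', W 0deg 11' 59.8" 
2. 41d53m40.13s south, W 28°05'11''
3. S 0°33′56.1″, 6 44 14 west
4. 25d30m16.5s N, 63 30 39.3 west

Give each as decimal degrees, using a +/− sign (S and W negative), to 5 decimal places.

1. -53.42684, -0.19994
2. -41.89448, -28.08639
3. -0.56558, -6.73722
4. 25.50458, -63.51092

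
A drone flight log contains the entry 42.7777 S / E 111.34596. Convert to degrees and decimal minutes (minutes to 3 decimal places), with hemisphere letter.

42° 46.662′ S, 111° 20.758′ E

Lat: 42° + 0.777700 × 60 = 42° 46.66200′
Lon: 111° + 0.345960 × 60 = 111° 20.75760′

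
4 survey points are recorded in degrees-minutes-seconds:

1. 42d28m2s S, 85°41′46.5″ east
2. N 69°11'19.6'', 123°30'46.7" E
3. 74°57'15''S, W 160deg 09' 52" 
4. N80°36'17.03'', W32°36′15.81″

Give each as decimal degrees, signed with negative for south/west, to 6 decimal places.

Point 1:
  φ: 42 + 28/60 + 2/3600 = 42.4672222
  hemisphere S, so the sign is −
  λ: 41′ + 46.5″ = 41.77500′; 85 + 41.77500/60 = 85.6962500
  E ⇒ keep positive
Point 2:
  Lat: 11′ + 19.6″ = 11.32667′; 69 + 11.32667/60 = 69.1887778
  N → positive
  λ: 123 + 30/60 + 46.7/3600 = 123.5129722
  E → positive
Point 3:
  Lat: 74 + 57/60 + 15/3600 = 74.9541667
  S → negative
  λ: 160° + 9/60 + 52/3600 = 160 + 0.150000 + 0.014444 = 160.1644444
  hemisphere W, so the sign is −
Point 4:
  Lat: 80 + 36/60 + 17.03/3600 = 80.6047306
  N ⇒ keep positive
  λ: 32° + 36/60 + 15.81/3600 = 32 + 0.600000 + 0.004392 = 32.6043917
  W → negative

1. -42.467222, 85.696250
2. 69.188778, 123.512972
3. -74.954167, -160.164444
4. 80.604731, -32.604392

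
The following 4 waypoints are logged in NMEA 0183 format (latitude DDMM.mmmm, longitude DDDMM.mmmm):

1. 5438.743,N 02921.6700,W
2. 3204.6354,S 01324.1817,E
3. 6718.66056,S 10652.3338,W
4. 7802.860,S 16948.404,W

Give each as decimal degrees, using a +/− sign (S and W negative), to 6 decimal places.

Point 1:
  Lat: degrees = first 2 digits = 54, minutes = 38.743; 54 + 38.743/60 = 54.6457167
  N ⇒ keep positive
  λ: degrees = first 3 digits = 29, minutes = 21.67; 29 + 21.67/60 = 29.3611667
  hemisphere W, so the sign is −
Point 2:
  Lat: split at 2 digits → 32° and 4.6354′; 32 + 4.6354/60 = 32.0772567
  S → negative
  Longitude: split at 3 digits → 013° and 24.1817′; 13 + 24.1817/60 = 13.4030283
  E → positive
Point 3:
  Latitude: split at 2 digits → 67° and 18.66056′; 67 + 18.66056/60 = 67.3110093
  hemisphere S, so the sign is −
  Longitude: degrees = first 3 digits = 106, minutes = 52.3338; 106 + 52.3338/60 = 106.8722300
  W ⇒ negate
Point 4:
  Lat: split at 2 digits → 78° and 2.86′; 78 + 2.86/60 = 78.0476667
  S → negative
  λ: degrees = first 3 digits = 169, minutes = 48.404; 169 + 48.404/60 = 169.8067333
  hemisphere W, so the sign is −

1. 54.645717, -29.361167
2. -32.077257, 13.403028
3. -67.311009, -106.872230
4. -78.047667, -169.806733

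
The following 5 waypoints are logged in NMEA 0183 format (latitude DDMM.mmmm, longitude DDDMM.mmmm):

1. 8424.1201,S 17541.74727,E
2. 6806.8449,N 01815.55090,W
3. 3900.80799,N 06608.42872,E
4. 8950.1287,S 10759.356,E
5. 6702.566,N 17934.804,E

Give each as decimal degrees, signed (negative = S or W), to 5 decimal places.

Point 1:
  Lat: split at 2 digits → 84° and 24.1201′; 84 + 24.1201/60 = 84.402002
  hemisphere S, so the sign is −
  Lon: degrees = first 3 digits = 175, minutes = 41.74727; 175 + 41.74727/60 = 175.695788
  E ⇒ keep positive
Point 2:
  Lat: degrees = first 2 digits = 68, minutes = 6.8449; 68 + 6.8449/60 = 68.114082
  N → positive
  Longitude: degrees = first 3 digits = 18, minutes = 15.5509; 18 + 15.5509/60 = 18.259182
  hemisphere W, so the sign is −
Point 3:
  Latitude: split at 2 digits → 39° and 0.80799′; 39 + 0.80799/60 = 39.013467
  N → positive
  λ: split at 3 digits → 066° and 8.42872′; 66 + 8.42872/60 = 66.140479
  E ⇒ keep positive
Point 4:
  Latitude: split at 2 digits → 89° and 50.1287′; 89 + 50.1287/60 = 89.835478
  S → negative
  Lon: split at 3 digits → 107° and 59.356′; 107 + 59.356/60 = 107.989267
  E ⇒ keep positive
Point 5:
  Lat: degrees = first 2 digits = 67, minutes = 2.566; 67 + 2.566/60 = 67.042767
  N ⇒ keep positive
  Lon: split at 3 digits → 179° and 34.804′; 179 + 34.804/60 = 179.580067
  E ⇒ keep positive

1. -84.40200, 175.69579
2. 68.11408, -18.25918
3. 39.01347, 66.14048
4. -89.83548, 107.98927
5. 67.04277, 179.58007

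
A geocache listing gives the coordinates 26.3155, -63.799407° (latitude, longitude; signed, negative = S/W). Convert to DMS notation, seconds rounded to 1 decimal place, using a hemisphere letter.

φ: whole degrees 26; 18.93000′ → 18′ and 55.800″
Longitude is negative → W; |value| = 63.799407
Longitude: 0.799407 × 60 = 47.96442′ → 47′, remainder × 60 = 57.865″

26°18′55.8″ N, 63°47′57.9″ W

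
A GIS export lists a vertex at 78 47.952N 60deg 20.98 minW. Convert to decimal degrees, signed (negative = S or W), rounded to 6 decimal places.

78.799200, -60.349667

φ: 78 + 47.952/60 = 78.7992000
N → positive
Lon: 60 + 20.98/60 = 60.3496667
W ⇒ negate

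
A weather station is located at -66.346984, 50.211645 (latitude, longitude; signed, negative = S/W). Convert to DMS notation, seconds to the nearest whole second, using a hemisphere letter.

Latitude is negative → S; |value| = 66.346984
Latitude: 0.346984 × 60 = 20.81904′ → 20′, remainder × 60 = 49.14″
Lon: 0.211645° → 12.69870′; 0.69870 × 60 = 41.92″

66°20′49″ S, 50°12′42″ E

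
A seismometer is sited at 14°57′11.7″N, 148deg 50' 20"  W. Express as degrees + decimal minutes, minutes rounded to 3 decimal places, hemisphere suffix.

14° 57.195′ N, 148° 50.333′ W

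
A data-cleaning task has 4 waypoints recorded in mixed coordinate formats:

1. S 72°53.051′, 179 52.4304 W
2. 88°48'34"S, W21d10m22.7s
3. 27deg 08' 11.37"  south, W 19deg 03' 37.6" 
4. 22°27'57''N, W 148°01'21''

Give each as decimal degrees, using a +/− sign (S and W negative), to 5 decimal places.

Point 1:
  Lat: 72 + 53.051/60 = 72.884183
  hemisphere S, so the sign is −
  Lon: 179 + 52.4304/60 = 179.873840
  W → negative
Point 2:
  Latitude: 88 + 48/60 + 34/3600 = 88.809444
  hemisphere S, so the sign is −
  Longitude: 21° + 10/60 + 22.7/3600 = 21 + 0.166667 + 0.006306 = 21.172972
  W → negative
Point 3:
  φ: 8′ + 11.37″ = 8.18950′; 27 + 8.18950/60 = 27.136492
  S ⇒ negate
  Longitude: 19° + 3/60 + 37.6/3600 = 19 + 0.050000 + 0.010444 = 19.060444
  W ⇒ negate
Point 4:
  Lat: 22 + 27/60 + 57/3600 = 22.465833
  N → positive
  Lon: 148 + 1/60 + 21/3600 = 148.022500
  hemisphere W, so the sign is −

1. -72.88418, -179.87384
2. -88.80944, -21.17297
3. -27.13649, -19.06044
4. 22.46583, -148.02250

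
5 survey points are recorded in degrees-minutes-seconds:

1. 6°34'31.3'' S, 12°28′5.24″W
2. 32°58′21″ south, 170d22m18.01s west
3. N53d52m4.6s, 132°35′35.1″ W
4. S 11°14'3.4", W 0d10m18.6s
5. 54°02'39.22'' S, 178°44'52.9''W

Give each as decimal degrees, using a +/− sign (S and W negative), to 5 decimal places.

Point 1:
  Lat: 6 + 34/60 + 31.3/3600 = 6.575361
  S ⇒ negate
  λ: 28′ + 5.24″ = 28.08733′; 12 + 28.08733/60 = 12.468122
  W → negative
Point 2:
  Latitude: 32 + 58/60 + 21/3600 = 32.972500
  hemisphere S, so the sign is −
  λ: 170 + 22/60 + 18.01/3600 = 170.371669
  W → negative
Point 3:
  Latitude: 53 + 52/60 + 4.6/3600 = 53.867944
  N ⇒ keep positive
  Lon: 132 + 35/60 + 35.1/3600 = 132.593083
  W ⇒ negate
Point 4:
  φ: 11 + 14/60 + 3.4/3600 = 11.234278
  hemisphere S, so the sign is −
  λ: 10′ + 18.6″ = 10.31000′; 0 + 10.31000/60 = 0.171833
  hemisphere W, so the sign is −
Point 5:
  Lat: 54° + 2/60 + 39.22/3600 = 54 + 0.033333 + 0.010894 = 54.044228
  hemisphere S, so the sign is −
  λ: 178 + 44/60 + 52.9/3600 = 178.748028
  W ⇒ negate

1. -6.57536, -12.46812
2. -32.97250, -170.37167
3. 53.86794, -132.59308
4. -11.23428, -0.17183
5. -54.04423, -178.74803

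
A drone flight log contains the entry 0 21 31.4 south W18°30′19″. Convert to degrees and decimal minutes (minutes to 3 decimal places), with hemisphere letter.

0° 21.523′ S, 18° 30.317′ W

Lat: seconds/60 = 0.52333; minutes = 21 + 0.52333 = 21.52333
λ: 30 + 19/60 = 30.31667′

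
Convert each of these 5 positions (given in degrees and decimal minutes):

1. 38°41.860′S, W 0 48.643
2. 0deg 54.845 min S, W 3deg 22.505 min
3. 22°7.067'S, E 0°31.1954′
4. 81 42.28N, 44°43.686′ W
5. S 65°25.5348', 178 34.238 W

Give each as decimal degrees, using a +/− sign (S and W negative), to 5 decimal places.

Point 1:
  Lat: 41.86′ = 0.697667°; total 38.697667
  hemisphere S, so the sign is −
  Longitude: 48.643′ = 0.810717°; total 0.810717
  hemisphere W, so the sign is −
Point 2:
  Latitude: 54.845′ = 0.914083°; total 0.914083
  S → negative
  λ: 3 + 22.505/60 = 3.375083
  hemisphere W, so the sign is −
Point 3:
  φ: 22 + 7.067/60 = 22.117783
  S ⇒ negate
  Lon: 31.1954′ = 0.519923°; total 0.519923
  E ⇒ keep positive
Point 4:
  Lat: 81 + 42.28/60 = 81.704667
  N → positive
  Longitude: 43.686′ = 0.728100°; total 44.728100
  hemisphere W, so the sign is −
Point 5:
  Lat: 65 + 25.5348/60 = 65.425580
  hemisphere S, so the sign is −
  Lon: 34.238′ = 0.570633°; total 178.570633
  W → negative

1. -38.69767, -0.81072
2. -0.91408, -3.37508
3. -22.11778, 0.51992
4. 81.70467, -44.72810
5. -65.42558, -178.57063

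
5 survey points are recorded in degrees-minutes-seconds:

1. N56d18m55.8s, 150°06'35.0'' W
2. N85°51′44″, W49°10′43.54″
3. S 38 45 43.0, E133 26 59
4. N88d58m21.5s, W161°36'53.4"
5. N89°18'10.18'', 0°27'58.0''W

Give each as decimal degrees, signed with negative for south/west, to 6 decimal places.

1. 56.315500, -150.109722
2. 85.862222, -49.178761
3. -38.761944, 133.449722
4. 88.972639, -161.614833
5. 89.302828, -0.466111

Point 1:
  Latitude: 18′ + 55.8″ = 18.93000′; 56 + 18.93000/60 = 56.3155000
  N → positive
  Lon: 6′ + 35″ = 6.58333′; 150 + 6.58333/60 = 150.1097222
  W ⇒ negate
Point 2:
  Latitude: 51′ + 44″ = 51.73333′; 85 + 51.73333/60 = 85.8622222
  N ⇒ keep positive
  Longitude: 49 + 10/60 + 43.54/3600 = 49.1787611
  hemisphere W, so the sign is −
Point 3:
  Lat: 38 + 45/60 + 43/3600 = 38.7619444
  hemisphere S, so the sign is −
  Lon: 133° + 26/60 + 59/3600 = 133 + 0.433333 + 0.016389 = 133.4497222
  E → positive
Point 4:
  Lat: 88° + 58/60 + 21.5/3600 = 88 + 0.966667 + 0.005972 = 88.9726389
  N ⇒ keep positive
  Longitude: 36′ + 53.4″ = 36.89000′; 161 + 36.89000/60 = 161.6148333
  hemisphere W, so the sign is −
Point 5:
  Lat: 89° + 18/60 + 10.18/3600 = 89 + 0.300000 + 0.002828 = 89.3028278
  N ⇒ keep positive
  λ: 27′ + 58″ = 27.96667′; 0 + 27.96667/60 = 0.4661111
  W ⇒ negate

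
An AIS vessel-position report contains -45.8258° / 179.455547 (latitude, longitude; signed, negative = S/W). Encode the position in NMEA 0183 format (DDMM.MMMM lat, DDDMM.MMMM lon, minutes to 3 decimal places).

4549.548,S / 17927.333,E

Latitude is negative → S; |value| = 45.825800
Lat: minutes = (45.825800 − 45) × 60 = 49.54800
Longitude: fractional part 0.455547 → 27.33282 minutes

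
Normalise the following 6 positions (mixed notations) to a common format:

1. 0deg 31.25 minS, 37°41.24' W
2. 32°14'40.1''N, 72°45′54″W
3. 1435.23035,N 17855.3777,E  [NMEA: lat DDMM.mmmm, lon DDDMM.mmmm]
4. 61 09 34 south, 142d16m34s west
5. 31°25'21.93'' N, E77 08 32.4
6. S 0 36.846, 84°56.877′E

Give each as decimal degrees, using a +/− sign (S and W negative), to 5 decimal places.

Point 1:
  Latitude: 31.25′ = 0.520833°; total 0.520833
  hemisphere S, so the sign is −
  Lon: 41.24′ = 0.687333°; total 37.687333
  W ⇒ negate
Point 2:
  Lat: 32 + 14/60 + 40.1/3600 = 32.244472
  N → positive
  Lon: 45′ + 54″ = 45.90000′; 72 + 45.90000/60 = 72.765000
  W → negative
Point 3:
  φ: split at 2 digits → 14° and 35.23035′; 14 + 35.23035/60 = 14.587173
  N → positive
  λ: split at 3 digits → 178° and 55.3777′; 178 + 55.3777/60 = 178.922962
  E → positive
Point 4:
  Lat: 9′ + 34″ = 9.56667′; 61 + 9.56667/60 = 61.159444
  S → negative
  λ: 142 + 16/60 + 34/3600 = 142.276111
  hemisphere W, so the sign is −
Point 5:
  Latitude: 25′ + 21.93″ = 25.36550′; 31 + 25.36550/60 = 31.422758
  N ⇒ keep positive
  λ: 8′ + 32.4″ = 8.54000′; 77 + 8.54000/60 = 77.142333
  E ⇒ keep positive
Point 6:
  Latitude: 36.846′ = 0.614100°; total 0.614100
  S ⇒ negate
  Longitude: 84 + 56.877/60 = 84.947950
  E → positive

1. -0.52083, -37.68733
2. 32.24447, -72.76500
3. 14.58717, 178.92296
4. -61.15944, -142.27611
5. 31.42276, 77.14233
6. -0.61410, 84.94795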